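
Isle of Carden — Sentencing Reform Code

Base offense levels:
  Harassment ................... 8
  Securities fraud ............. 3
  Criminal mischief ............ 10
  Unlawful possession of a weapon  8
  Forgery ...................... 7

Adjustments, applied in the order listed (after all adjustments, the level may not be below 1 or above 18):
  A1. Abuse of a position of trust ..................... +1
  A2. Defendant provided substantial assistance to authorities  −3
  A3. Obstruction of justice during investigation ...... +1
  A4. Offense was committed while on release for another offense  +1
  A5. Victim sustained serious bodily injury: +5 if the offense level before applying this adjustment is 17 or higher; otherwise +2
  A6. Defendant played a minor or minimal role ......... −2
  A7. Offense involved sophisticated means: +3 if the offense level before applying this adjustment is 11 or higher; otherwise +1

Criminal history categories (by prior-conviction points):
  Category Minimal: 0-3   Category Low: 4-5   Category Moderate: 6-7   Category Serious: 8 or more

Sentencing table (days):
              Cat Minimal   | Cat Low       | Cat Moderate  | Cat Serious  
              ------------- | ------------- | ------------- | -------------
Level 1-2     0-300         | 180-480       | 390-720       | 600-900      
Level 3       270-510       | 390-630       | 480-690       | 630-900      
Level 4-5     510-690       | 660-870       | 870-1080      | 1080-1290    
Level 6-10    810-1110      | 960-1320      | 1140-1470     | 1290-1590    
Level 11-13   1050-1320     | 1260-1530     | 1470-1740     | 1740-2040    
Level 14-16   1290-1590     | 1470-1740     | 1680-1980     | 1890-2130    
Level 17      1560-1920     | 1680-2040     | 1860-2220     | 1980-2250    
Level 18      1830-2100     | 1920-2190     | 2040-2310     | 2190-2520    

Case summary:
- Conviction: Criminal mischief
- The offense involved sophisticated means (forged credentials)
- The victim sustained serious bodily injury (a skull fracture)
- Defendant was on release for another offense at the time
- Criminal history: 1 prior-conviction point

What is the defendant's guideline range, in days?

Base offense level for criminal mischief: 10.
A1 does not apply.
A4 applies: 10 + 1 = 11.
A5 applies (level before this adjustment is 11 < 17, so +2): 11 + 2 = 13.
A6 does not apply.
A7 applies (level before this adjustment is 13 ≥ 11, so +3): 13 + 3 = 16.
Final offense level: 16.
Criminal history: 1 prior point → Category Minimal (0-3).
Level 16 falls in the 14-16 band.
Grid: Level 14-16 × Category Minimal = 1290-1590 days.

1290-1590 days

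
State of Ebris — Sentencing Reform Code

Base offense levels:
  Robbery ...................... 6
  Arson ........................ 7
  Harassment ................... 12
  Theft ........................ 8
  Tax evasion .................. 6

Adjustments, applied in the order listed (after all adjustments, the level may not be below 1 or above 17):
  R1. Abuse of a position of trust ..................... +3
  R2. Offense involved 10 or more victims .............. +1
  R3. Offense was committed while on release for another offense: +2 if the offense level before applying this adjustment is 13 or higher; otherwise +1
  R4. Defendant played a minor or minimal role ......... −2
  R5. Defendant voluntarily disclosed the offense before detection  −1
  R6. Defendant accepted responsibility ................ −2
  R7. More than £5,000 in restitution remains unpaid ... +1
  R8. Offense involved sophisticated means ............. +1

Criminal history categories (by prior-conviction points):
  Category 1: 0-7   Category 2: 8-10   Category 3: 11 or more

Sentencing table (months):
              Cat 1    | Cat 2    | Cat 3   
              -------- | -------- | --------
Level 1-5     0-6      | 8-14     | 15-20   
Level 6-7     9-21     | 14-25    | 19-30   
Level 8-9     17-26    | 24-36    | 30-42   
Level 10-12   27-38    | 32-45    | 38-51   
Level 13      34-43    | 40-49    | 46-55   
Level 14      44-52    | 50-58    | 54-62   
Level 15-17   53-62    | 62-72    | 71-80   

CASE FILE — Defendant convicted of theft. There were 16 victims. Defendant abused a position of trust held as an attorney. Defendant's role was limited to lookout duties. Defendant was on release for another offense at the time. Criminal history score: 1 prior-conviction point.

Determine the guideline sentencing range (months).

27-38 months

Base offense level for theft: 8.
R1 applies: 8 + 3 = 11.
R2 applies: 11 + 1 = 12.
R3 applies (level before this adjustment is 12 < 13, so +1): 12 + 1 = 13.
R4 applies: 13 − 2 = 11.
R6 does not apply.
R7 does not apply.
Final offense level: 11.
Criminal history: 1 prior point → Category 1 (0-7).
Level 11 falls in the 10-12 band.
Grid: Level 10-12 × Category 1 = 27-38 months.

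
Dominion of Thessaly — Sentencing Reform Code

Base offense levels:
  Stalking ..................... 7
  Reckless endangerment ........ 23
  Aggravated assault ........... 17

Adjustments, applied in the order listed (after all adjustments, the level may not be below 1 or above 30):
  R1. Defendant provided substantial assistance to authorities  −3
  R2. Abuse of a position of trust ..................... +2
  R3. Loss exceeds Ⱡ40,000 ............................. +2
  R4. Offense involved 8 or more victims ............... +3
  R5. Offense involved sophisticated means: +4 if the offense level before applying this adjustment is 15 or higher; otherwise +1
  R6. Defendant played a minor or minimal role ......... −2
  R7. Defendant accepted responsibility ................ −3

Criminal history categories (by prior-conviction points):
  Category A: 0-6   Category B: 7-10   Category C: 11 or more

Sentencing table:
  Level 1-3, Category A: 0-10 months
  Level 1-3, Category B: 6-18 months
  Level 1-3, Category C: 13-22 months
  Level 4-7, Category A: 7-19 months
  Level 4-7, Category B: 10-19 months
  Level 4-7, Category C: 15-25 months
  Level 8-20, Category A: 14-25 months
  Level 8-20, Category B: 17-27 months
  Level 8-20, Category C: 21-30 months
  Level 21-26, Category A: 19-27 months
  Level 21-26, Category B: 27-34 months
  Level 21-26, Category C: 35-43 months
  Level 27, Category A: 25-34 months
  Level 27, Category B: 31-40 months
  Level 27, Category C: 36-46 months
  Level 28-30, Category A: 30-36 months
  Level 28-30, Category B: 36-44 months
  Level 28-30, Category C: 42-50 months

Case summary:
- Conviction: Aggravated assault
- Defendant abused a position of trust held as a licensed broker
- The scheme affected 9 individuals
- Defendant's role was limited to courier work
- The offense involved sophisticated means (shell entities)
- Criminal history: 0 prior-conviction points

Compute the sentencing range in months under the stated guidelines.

Base offense level for aggravated assault: 17.
R1 does not apply.
R2 applies: 17 + 2 = 19.
R3 does not apply.
R4 applies: 19 + 3 = 22.
R5 applies (level before this adjustment is 22 ≥ 15, so +4): 22 + 4 = 26.
R6 applies: 26 − 2 = 24.
Final offense level: 24.
Criminal history: 0 prior points → Category A (0-6).
Level 24 falls in the 21-26 band.
Grid: Level 21-26 × Category A = 19-27 months.

19-27 months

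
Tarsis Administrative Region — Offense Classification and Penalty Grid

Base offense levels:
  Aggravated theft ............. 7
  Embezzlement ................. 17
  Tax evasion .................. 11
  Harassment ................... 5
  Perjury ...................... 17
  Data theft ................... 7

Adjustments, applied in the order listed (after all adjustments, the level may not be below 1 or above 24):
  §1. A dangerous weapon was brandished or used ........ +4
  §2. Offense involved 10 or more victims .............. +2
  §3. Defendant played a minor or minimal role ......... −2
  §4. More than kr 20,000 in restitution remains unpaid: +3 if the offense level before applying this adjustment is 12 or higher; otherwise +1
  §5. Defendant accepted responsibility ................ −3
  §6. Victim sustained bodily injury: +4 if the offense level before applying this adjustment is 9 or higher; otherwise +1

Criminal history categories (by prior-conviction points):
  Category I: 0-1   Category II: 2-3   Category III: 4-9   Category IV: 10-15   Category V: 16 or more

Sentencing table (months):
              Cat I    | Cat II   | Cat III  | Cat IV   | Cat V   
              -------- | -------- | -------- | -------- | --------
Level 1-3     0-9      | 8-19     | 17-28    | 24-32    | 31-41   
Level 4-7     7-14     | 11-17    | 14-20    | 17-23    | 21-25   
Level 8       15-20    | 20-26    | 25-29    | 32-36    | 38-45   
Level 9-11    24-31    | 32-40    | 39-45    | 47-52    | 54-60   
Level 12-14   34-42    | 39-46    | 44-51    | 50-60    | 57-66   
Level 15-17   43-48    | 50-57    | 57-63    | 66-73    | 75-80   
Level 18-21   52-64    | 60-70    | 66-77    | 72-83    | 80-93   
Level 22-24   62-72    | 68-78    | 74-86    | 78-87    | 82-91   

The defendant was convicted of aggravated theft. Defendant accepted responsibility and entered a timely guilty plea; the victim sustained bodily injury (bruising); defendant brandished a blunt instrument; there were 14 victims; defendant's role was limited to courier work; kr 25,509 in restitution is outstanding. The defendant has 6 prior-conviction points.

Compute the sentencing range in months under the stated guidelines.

Base offense level for aggravated theft: 7.
§1 applies: 7 + 4 = 11.
§2 applies: 11 + 2 = 13.
§3 applies: 13 − 2 = 11.
§4 applies (level before this adjustment is 11 < 12, so +1): 11 + 1 = 12.
§5 applies: 12 − 3 = 9.
§6 applies (level before this adjustment is 9 ≥ 9, so +4): 9 + 4 = 13.
Final offense level: 13.
Criminal history: 6 prior points → Category III (4-9).
Level 13 falls in the 12-14 band.
Grid: Level 12-14 × Category III = 44-51 months.

44-51 months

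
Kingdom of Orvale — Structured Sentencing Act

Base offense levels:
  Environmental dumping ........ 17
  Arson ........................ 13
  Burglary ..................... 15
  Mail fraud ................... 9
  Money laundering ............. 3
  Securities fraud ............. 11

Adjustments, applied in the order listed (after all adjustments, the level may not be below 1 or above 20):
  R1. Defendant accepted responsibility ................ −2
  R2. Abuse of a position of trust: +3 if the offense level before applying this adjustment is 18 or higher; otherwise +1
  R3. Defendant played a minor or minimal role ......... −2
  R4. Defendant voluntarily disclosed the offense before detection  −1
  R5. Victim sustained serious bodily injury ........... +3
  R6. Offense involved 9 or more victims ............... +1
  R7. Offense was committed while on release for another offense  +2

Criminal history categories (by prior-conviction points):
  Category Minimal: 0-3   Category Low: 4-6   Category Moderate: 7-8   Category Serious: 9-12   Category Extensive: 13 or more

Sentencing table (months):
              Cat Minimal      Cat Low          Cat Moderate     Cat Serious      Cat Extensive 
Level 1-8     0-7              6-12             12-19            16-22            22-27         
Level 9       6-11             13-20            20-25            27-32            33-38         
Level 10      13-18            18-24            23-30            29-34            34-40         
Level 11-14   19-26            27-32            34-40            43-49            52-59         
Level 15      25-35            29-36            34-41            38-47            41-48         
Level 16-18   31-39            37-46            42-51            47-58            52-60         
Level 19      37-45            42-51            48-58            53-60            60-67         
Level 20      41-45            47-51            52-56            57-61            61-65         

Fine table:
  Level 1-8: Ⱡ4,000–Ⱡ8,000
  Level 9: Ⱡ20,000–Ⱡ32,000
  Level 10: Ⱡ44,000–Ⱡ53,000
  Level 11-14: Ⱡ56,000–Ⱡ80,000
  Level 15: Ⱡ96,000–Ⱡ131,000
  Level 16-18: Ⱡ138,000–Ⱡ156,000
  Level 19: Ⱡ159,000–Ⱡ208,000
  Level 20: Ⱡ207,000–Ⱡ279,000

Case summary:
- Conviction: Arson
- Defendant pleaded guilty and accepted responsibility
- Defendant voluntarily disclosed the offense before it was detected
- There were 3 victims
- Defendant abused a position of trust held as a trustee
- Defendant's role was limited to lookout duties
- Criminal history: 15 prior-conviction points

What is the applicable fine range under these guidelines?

Base offense level for arson: 13.
R1 applies: 13 − 2 = 11.
R2 applies (level before this adjustment is 11 < 18, so +1): 11 + 1 = 12.
R3 applies: 12 − 2 = 10.
R4 applies: 10 − 1 = 9.
R5 does not apply.
R6 does not apply.
Final offense level: 9.
Level 9 falls in the 9 band.
Fine table: Level 9 → Ⱡ20,000–Ⱡ32,000.

Ⱡ20,000–Ⱡ32,000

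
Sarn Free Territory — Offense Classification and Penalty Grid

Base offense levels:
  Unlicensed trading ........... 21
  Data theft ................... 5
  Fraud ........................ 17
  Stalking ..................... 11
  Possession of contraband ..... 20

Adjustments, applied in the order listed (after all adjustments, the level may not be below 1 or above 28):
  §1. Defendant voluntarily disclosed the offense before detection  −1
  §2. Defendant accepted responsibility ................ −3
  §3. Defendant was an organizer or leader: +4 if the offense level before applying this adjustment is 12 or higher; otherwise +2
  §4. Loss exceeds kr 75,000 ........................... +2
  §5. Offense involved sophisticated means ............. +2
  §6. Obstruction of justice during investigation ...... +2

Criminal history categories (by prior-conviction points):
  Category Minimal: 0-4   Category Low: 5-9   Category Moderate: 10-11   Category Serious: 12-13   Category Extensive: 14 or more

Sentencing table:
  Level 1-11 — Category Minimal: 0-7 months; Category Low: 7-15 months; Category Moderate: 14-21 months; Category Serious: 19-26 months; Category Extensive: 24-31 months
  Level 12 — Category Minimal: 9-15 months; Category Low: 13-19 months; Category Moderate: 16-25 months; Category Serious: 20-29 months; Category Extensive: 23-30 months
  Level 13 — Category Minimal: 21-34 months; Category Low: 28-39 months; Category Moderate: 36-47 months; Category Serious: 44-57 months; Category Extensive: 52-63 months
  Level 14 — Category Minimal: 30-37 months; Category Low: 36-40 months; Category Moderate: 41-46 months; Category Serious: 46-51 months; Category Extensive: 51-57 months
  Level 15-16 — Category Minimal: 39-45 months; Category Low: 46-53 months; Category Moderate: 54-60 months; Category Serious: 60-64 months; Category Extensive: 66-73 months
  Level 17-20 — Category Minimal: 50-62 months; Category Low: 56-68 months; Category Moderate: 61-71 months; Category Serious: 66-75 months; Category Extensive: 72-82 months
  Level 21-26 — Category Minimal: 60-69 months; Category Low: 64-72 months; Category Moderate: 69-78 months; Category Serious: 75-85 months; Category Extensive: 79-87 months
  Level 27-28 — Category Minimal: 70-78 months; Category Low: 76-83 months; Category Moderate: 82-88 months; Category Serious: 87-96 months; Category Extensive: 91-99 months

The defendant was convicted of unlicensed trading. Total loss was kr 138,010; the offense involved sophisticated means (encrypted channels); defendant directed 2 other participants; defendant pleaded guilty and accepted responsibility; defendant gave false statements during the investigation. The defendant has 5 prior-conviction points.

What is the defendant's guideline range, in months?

Base offense level for unlicensed trading: 21.
§2 applies: 21 − 3 = 18.
§3 applies (level before this adjustment is 18 ≥ 12, so +4): 18 + 4 = 22.
§4 applies: 22 + 2 = 24.
§5 applies: 24 + 2 = 26.
§6 applies: 26 + 2 = 28.
Final offense level: 28.
Criminal history: 5 prior points → Category Low (5-9).
Level 28 falls in the 27-28 band.
Grid: Level 27-28 × Category Low = 76-83 months.

76-83 months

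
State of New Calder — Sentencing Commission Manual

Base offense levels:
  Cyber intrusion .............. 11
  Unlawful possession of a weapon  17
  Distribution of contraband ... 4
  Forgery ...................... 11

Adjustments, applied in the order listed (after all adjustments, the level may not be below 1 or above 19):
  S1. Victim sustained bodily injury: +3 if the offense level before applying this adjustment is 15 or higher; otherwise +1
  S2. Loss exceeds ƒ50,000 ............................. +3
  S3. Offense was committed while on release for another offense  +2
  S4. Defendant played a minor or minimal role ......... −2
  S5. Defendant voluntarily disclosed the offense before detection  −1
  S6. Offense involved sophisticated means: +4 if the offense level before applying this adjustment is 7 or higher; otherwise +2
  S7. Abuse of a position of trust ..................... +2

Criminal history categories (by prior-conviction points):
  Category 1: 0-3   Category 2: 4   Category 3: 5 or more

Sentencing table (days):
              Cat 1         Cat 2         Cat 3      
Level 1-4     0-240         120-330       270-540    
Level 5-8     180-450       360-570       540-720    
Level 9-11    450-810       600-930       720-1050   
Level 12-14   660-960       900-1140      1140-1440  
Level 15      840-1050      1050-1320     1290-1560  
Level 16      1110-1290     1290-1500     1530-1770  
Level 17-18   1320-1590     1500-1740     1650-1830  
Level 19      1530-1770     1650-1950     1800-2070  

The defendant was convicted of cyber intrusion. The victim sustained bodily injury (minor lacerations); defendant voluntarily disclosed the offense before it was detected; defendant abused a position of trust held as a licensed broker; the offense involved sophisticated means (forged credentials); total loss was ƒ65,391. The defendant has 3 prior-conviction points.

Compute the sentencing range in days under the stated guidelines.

1530-1770 days

Base offense level for cyber intrusion: 11.
S1 applies (level before this adjustment is 11 < 15, so +1): 11 + 1 = 12.
S2 applies: 12 + 3 = 15.
S4 does not apply.
S5 applies: 15 − 1 = 14.
S6 applies (level before this adjustment is 14 ≥ 7, so +4): 14 + 4 = 18.
S7 applies: 18 + 2 = 20.
Level 20 exceeds the maximum of 19; capped at 19.
Final offense level: 19.
Criminal history: 3 prior points → Category 1 (0-3).
Level 19 falls in the 19 band.
Grid: Level 19 × Category 1 = 1530-1770 days.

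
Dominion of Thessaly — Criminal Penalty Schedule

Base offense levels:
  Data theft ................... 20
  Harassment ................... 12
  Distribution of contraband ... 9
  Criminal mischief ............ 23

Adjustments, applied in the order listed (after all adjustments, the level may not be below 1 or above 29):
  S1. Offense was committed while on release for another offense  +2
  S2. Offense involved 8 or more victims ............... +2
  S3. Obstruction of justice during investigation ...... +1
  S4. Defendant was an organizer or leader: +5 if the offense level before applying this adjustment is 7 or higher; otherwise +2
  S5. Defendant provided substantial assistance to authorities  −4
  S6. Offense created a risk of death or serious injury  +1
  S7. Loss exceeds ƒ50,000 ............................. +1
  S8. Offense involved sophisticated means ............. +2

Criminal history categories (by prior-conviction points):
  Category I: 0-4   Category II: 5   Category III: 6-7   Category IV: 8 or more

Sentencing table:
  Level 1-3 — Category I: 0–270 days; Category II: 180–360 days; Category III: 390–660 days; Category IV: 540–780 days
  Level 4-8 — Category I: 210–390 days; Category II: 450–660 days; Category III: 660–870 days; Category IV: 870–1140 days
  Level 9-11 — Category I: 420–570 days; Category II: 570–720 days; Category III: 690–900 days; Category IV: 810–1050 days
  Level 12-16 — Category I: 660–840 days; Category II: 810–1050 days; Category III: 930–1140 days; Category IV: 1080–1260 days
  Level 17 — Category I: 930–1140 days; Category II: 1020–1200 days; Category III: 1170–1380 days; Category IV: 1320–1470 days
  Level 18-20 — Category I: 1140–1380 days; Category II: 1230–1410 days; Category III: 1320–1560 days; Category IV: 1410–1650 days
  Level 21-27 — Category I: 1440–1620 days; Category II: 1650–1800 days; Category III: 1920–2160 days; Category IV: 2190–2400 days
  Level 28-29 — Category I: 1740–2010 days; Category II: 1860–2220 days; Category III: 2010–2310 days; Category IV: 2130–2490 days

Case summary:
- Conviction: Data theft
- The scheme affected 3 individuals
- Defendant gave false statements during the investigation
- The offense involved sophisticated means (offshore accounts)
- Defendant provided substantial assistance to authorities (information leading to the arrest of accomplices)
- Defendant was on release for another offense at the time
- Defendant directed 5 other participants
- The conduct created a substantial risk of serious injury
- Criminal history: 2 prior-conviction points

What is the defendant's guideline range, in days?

Base offense level for data theft: 20.
S1 applies: 20 + 2 = 22.
S2 does not apply.
S3 applies: 22 + 1 = 23.
S4 applies (level before this adjustment is 23 ≥ 7, so +5): 23 + 5 = 28.
S5 applies: 28 − 4 = 24.
S6 applies: 24 + 1 = 25.
S7 does not apply.
S8 applies: 25 + 2 = 27.
Final offense level: 27.
Criminal history: 2 prior points → Category I (0-4).
Level 27 falls in the 21-27 band.
Grid: Level 21-27 × Category I = 1440-1620 days.

1440-1620 days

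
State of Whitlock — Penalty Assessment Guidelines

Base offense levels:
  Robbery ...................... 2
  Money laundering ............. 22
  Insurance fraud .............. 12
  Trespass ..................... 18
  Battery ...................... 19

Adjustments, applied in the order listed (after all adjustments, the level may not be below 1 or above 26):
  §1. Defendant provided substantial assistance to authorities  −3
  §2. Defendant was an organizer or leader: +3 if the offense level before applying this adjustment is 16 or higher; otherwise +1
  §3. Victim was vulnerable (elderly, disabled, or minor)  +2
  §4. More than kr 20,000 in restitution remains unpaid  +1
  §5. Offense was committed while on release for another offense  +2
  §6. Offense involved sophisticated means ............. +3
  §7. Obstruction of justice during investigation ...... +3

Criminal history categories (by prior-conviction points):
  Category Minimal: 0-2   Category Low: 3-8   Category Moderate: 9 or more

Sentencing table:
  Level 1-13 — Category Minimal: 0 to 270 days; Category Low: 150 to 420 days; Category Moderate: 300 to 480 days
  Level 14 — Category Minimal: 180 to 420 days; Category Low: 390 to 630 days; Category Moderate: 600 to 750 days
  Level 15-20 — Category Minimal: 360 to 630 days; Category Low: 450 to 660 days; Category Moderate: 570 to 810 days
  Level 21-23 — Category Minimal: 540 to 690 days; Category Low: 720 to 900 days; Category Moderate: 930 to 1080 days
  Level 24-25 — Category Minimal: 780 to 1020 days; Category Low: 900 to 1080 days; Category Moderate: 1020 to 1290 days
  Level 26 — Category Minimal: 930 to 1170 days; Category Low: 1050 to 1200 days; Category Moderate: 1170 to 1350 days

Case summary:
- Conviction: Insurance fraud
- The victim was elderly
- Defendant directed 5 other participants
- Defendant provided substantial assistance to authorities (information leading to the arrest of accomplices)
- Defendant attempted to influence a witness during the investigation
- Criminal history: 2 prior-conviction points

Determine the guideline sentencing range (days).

Base offense level for insurance fraud: 12.
§1 applies: 12 − 3 = 9.
§2 applies (level before this adjustment is 9 < 16, so +1): 9 + 1 = 10.
§3 applies: 10 + 2 = 12.
§6 does not apply.
§7 applies: 12 + 3 = 15.
Final offense level: 15.
Criminal history: 2 prior points → Category Minimal (0-2).
Level 15 falls in the 15-20 band.
Grid: Level 15-20 × Category Minimal = 360-630 days.

360-630 days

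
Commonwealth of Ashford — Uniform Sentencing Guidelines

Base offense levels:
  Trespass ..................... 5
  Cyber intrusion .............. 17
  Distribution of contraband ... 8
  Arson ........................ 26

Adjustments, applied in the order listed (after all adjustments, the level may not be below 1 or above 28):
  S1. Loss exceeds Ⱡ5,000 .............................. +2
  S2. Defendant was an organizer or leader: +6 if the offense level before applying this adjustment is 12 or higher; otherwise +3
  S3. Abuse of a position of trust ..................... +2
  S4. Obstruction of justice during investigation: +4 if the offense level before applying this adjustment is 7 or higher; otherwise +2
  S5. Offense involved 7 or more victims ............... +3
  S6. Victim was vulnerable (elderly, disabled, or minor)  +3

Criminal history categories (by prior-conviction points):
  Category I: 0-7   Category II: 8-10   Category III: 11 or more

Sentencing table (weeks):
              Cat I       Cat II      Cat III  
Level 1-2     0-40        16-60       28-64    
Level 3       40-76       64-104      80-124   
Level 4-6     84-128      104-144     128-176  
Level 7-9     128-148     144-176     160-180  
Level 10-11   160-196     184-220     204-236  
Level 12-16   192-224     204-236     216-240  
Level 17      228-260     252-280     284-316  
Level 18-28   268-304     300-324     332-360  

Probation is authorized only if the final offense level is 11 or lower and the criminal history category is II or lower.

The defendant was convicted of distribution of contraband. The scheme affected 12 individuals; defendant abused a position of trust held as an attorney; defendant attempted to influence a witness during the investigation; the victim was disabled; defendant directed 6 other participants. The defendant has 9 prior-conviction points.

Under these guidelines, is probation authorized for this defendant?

Base offense level for distribution of contraband: 8.
S1 does not apply.
S2 applies (level before this adjustment is 8 < 12, so +3): 8 + 3 = 11.
S3 applies: 11 + 2 = 13.
S4 applies (level before this adjustment is 13 ≥ 7, so +4): 13 + 4 = 17.
S5 applies: 17 + 3 = 20.
S6 applies: 20 + 3 = 23.
Final offense level: 23.
Criminal history: 9 prior points → Category II (8-10).
Level 23 falls in the 18-28 band.
Grid: Level 18-28 × Category II = 300-324 weeks.
Probation check: level 23 > 11 and category II ≤ II → not eligible.

No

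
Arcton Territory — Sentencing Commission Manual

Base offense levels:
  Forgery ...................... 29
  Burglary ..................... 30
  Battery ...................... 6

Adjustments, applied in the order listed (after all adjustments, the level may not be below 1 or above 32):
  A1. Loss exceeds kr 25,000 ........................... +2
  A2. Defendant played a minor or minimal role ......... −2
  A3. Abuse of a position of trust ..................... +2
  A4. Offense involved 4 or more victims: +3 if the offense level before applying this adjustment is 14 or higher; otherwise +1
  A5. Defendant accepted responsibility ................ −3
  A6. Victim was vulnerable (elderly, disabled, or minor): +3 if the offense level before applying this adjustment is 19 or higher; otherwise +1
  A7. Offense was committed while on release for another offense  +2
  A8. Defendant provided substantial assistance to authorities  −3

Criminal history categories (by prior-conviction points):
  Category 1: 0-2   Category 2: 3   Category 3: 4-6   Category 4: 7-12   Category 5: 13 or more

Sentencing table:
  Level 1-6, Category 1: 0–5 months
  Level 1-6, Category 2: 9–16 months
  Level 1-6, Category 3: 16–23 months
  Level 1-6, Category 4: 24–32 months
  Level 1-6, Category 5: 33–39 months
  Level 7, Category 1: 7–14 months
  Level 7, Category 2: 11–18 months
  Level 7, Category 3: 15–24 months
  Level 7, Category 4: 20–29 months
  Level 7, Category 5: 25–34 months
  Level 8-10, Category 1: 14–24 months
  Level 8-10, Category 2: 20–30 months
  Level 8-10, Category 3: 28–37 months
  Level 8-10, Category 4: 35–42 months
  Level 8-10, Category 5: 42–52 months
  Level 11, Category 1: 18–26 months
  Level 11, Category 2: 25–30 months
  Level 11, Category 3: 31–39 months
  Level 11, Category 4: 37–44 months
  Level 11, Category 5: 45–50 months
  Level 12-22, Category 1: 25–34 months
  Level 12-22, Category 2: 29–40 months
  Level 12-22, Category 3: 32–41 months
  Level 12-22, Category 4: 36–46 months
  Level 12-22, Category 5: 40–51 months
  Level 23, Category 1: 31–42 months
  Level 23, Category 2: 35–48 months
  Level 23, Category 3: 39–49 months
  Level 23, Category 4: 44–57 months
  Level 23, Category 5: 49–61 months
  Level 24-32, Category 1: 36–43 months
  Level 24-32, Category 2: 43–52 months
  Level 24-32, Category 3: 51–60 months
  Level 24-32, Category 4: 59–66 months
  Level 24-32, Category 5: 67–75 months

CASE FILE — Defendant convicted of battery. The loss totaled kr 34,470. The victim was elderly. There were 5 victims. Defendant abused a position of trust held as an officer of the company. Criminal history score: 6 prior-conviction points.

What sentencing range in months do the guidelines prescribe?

Base offense level for battery: 6.
A1 applies: 6 + 2 = 8.
A3 applies: 8 + 2 = 10.
A4 applies (level before this adjustment is 10 < 14, so +1): 10 + 1 = 11.
A5 does not apply.
A6 applies (level before this adjustment is 11 < 19, so +1): 11 + 1 = 12.
A7 does not apply.
Final offense level: 12.
Criminal history: 6 prior points → Category 3 (4-6).
Level 12 falls in the 12-22 band.
Grid: Level 12-22 × Category 3 = 32-41 months.

32-41 months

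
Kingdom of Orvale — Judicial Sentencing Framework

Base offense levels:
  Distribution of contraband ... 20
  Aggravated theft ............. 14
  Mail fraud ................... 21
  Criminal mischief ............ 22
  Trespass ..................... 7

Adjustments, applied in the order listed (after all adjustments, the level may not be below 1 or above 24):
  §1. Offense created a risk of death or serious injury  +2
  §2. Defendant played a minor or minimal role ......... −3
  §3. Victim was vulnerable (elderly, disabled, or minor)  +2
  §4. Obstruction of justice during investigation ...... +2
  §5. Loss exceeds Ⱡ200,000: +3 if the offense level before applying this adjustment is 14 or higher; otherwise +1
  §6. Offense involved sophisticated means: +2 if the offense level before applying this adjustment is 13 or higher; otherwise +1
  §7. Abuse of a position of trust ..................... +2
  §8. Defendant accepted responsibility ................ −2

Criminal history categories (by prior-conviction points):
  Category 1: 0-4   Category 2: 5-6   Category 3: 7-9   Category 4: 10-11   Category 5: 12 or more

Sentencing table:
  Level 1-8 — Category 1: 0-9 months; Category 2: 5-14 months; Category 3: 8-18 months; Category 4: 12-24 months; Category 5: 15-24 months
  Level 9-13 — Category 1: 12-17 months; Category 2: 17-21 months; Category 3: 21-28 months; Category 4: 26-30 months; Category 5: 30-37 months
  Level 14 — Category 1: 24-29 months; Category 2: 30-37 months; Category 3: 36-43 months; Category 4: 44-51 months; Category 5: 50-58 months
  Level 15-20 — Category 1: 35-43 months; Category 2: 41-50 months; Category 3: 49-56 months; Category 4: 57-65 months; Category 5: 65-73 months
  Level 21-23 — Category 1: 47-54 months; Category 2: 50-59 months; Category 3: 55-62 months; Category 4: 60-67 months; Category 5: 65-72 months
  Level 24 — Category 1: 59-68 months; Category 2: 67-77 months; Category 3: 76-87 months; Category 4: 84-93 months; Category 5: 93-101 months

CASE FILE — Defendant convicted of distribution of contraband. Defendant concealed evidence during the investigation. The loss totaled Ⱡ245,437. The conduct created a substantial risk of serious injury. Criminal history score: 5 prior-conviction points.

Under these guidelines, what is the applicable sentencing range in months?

Base offense level for distribution of contraband: 20.
§1 applies: 20 + 2 = 22.
§4 applies: 22 + 2 = 24.
§5 applies (level before this adjustment is 24 ≥ 14, so +3): 24 + 3 = 27.
§7 does not apply.
§8 does not apply.
Level 27 exceeds the maximum of 24; capped at 24.
Final offense level: 24.
Criminal history: 5 prior points → Category 2 (5-6).
Level 24 falls in the 24 band.
Grid: Level 24 × Category 2 = 67-77 months.

67-77 months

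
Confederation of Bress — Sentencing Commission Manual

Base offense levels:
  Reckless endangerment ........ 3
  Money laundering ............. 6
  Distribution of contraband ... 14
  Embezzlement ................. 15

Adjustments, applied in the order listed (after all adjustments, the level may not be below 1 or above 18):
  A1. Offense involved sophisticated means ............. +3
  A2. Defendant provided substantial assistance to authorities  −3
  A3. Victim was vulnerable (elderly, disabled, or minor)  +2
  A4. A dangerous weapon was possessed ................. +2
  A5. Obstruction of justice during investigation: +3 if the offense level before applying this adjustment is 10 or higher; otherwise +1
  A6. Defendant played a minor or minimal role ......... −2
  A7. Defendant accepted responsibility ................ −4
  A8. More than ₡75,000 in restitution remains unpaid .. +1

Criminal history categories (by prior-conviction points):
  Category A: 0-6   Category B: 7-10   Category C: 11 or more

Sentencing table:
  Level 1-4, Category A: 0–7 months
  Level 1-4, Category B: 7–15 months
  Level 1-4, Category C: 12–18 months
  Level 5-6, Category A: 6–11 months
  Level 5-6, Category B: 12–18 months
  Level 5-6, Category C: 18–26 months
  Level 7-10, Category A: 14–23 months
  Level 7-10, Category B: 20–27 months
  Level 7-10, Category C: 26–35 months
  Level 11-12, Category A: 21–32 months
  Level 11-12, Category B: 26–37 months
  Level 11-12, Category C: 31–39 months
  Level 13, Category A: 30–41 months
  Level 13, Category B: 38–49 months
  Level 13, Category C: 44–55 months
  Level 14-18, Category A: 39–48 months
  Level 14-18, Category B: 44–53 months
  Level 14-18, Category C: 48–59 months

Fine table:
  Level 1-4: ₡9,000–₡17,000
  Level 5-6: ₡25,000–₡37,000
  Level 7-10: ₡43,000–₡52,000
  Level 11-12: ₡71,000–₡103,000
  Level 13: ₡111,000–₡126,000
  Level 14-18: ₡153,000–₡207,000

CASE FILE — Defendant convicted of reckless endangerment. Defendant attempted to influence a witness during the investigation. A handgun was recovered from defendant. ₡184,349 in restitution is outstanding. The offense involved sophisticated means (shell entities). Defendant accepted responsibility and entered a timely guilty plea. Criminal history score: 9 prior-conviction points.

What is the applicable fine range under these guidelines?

Base offense level for reckless endangerment: 3.
A1 applies: 3 + 3 = 6.
A4 applies: 6 + 2 = 8.
A5 applies (level before this adjustment is 8 < 10, so +1): 8 + 1 = 9.
A6 does not apply.
A7 applies: 9 − 4 = 5.
A8 applies: 5 + 1 = 6.
Final offense level: 6.
Level 6 falls in the 5-6 band.
Fine table: Level 5-6 → ₡25,000–₡37,000.

₡25,000–₡37,000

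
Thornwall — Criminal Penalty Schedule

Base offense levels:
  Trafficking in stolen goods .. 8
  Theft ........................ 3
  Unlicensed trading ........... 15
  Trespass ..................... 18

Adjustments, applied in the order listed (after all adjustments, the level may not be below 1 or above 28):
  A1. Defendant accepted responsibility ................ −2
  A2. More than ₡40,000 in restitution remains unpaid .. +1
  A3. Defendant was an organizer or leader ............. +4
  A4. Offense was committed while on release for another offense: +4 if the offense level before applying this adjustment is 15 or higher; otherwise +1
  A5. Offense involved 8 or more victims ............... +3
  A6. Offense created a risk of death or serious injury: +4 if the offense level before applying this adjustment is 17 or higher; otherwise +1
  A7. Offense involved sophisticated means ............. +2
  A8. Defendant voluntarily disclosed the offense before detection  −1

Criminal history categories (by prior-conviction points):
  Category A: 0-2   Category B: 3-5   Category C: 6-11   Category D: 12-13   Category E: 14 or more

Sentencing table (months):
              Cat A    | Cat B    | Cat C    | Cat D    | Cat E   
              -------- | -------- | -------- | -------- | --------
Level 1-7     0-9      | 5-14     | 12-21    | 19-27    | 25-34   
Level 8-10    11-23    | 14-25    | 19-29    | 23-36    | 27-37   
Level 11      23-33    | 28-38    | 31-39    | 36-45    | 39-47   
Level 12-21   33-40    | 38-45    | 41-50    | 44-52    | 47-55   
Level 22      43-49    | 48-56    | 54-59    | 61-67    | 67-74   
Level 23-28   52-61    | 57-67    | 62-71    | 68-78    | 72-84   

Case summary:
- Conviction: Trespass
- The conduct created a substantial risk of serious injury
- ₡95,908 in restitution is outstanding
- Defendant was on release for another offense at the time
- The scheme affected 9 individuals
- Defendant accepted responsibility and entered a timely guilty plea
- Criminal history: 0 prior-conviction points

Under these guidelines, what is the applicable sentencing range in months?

Base offense level for trespass: 18.
A1 applies: 18 − 2 = 16.
A2 applies: 16 + 1 = 17.
A3 does not apply.
A4 applies (level before this adjustment is 17 ≥ 15, so +4): 17 + 4 = 21.
A5 applies: 21 + 3 = 24.
A6 applies (level before this adjustment is 24 ≥ 17, so +4): 24 + 4 = 28.
A8 does not apply.
Final offense level: 28.
Criminal history: 0 prior points → Category A (0-2).
Level 28 falls in the 23-28 band.
Grid: Level 23-28 × Category A = 52-61 months.

52-61 months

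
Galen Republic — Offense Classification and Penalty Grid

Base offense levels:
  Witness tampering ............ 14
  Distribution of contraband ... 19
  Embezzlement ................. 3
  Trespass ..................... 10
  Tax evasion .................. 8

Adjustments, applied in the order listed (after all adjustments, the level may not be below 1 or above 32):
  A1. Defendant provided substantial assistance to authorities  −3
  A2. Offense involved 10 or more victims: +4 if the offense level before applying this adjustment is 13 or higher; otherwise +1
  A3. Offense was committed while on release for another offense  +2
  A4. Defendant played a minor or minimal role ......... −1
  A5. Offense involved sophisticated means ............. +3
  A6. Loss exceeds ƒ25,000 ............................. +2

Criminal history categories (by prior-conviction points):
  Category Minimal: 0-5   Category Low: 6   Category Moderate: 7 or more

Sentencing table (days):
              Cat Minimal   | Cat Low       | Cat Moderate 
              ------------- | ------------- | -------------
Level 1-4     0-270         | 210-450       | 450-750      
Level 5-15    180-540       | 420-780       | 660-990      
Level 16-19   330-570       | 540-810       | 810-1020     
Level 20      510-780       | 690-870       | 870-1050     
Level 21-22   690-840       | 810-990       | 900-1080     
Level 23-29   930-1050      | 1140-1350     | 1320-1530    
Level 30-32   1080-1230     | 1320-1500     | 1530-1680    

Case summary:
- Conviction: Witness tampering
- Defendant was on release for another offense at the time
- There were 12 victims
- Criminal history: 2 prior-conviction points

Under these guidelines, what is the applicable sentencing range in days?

510-780 days

Base offense level for witness tampering: 14.
A1 does not apply.
A2 applies (level before this adjustment is 14 ≥ 13, so +4): 14 + 4 = 18.
A3 applies: 18 + 2 = 20.
A4 does not apply.
A5 does not apply.
Final offense level: 20.
Criminal history: 2 prior points → Category Minimal (0-5).
Level 20 falls in the 20 band.
Grid: Level 20 × Category Minimal = 510-780 days.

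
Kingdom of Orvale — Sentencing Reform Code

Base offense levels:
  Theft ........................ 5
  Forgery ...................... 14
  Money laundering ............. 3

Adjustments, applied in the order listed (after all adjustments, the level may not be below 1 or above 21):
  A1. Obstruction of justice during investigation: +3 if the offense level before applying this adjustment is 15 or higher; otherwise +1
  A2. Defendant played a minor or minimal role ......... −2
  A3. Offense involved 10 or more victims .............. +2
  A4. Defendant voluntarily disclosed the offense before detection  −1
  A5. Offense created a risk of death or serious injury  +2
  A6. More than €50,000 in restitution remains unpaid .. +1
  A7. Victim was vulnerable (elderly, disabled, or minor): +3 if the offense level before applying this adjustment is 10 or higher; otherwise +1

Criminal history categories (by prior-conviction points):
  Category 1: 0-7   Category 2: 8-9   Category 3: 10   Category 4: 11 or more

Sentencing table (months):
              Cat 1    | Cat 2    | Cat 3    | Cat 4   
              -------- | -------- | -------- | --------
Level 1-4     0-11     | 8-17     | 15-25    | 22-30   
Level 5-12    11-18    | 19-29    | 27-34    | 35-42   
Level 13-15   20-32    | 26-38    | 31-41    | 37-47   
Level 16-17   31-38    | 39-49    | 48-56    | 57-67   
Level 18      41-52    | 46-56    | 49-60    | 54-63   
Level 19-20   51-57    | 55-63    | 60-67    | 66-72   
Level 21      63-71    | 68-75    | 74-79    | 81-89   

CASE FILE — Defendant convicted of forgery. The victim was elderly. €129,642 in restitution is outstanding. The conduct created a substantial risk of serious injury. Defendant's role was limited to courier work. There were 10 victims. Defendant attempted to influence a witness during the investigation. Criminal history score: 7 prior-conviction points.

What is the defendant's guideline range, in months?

Base offense level for forgery: 14.
A1 applies (level before this adjustment is 14 < 15, so +1): 14 + 1 = 15.
A2 applies: 15 − 2 = 13.
A3 applies: 13 + 2 = 15.
A5 applies: 15 + 2 = 17.
A6 applies: 17 + 1 = 18.
A7 applies (level before this adjustment is 18 ≥ 10, so +3): 18 + 3 = 21.
Final offense level: 21.
Criminal history: 7 prior points → Category 1 (0-7).
Level 21 falls in the 21 band.
Grid: Level 21 × Category 1 = 63-71 months.

63-71 months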